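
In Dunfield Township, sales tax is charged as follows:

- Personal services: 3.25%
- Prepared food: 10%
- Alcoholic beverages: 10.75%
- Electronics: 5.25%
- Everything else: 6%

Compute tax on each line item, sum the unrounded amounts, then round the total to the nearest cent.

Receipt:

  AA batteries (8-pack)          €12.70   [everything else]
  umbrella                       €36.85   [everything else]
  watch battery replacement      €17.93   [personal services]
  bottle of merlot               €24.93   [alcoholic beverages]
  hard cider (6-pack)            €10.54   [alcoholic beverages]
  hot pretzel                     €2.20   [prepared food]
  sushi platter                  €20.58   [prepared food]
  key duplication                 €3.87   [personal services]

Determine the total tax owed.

AA batteries (8-pack) €12.70: everything else → 6% → €0.762
Umbrella €36.85: everything else → 6% → €2.211
Watch battery replacement €17.93: personal services → 3.25% → €0.582725
Bottle of merlot €24.93: alcoholic beverages → 10.75% → €2.679975
Hard cider (6-pack) €10.54: alcoholic beverages → 10.75% → €1.13305
Hot pretzel €2.20: prepared food → 10% → €0.22
Sushi platter €20.58: prepared food → 10% → €2.058
Key duplication €3.87: personal services → 3.25% → €0.125775
Unrounded tax sum = €9.772525 → €9.77

€9.77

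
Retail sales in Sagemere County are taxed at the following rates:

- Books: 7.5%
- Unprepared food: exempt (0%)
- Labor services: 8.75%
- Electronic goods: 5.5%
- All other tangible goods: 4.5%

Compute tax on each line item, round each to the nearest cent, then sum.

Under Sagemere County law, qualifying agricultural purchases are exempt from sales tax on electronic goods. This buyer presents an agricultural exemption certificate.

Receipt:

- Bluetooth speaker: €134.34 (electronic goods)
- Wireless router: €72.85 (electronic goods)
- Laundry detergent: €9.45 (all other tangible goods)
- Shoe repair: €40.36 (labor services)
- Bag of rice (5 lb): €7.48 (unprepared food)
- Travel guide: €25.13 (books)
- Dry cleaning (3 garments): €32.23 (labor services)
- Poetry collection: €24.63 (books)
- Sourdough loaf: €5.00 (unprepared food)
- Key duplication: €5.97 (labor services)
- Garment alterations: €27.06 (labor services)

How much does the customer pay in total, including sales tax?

€397.90

Bluetooth speaker €134.34: electronic goods, buyer-exempt → 0% → €0.00
Wireless router €72.85: electronic goods, buyer-exempt → 0% → €0.00
Laundry detergent €9.45: all other tangible goods → 4.5% → €0.43
Shoe repair €40.36: labor services → 8.75% → €3.53
Bag of rice (5 lb) €7.48: unprepared food → 0% → €0.00
Travel guide €25.13: books → 7.5% → €1.88
Dry cleaning (3 garments) €32.23: labor services → 8.75% → €2.82
Poetry collection €24.63: books → 7.5% → €1.85
Sourdough loaf €5.00: unprepared food → 0% → €0.00
Key duplication €5.97: labor services → 8.75% → €0.52
Garment alterations €27.06: labor services → 8.75% → €2.37
Subtotal = €384.50; tax = €13.40; total due = €397.90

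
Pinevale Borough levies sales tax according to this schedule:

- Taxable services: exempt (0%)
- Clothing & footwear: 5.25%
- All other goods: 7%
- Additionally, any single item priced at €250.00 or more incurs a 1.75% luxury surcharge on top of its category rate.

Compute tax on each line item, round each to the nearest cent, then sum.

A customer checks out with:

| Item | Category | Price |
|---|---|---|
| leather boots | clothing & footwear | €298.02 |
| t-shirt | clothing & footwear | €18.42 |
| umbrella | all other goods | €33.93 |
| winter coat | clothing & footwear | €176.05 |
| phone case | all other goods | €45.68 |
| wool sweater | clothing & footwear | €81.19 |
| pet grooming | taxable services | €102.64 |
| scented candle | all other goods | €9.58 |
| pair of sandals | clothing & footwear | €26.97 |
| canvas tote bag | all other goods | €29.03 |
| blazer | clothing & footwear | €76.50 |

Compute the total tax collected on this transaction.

Leather boots €298.02: clothing & footwear → 5.25% + 1.75% surcharge = 7% → €20.86
T-shirt €18.42: clothing & footwear → 5.25% → €0.97
Umbrella €33.93: all other goods → 7% → €2.38
Winter coat €176.05: clothing & footwear → 5.25% → €9.24
Phone case €45.68: all other goods → 7% → €3.20
Wool sweater €81.19: clothing & footwear → 5.25% → €4.26
Pet grooming €102.64: taxable services → 0% → €0.00
Scented candle €9.58: all other goods → 7% → €0.67
Pair of sandals €26.97: clothing & footwear → 5.25% → €1.42
Canvas tote bag €29.03: all other goods → 7% → €2.03
Blazer €76.50: clothing & footwear → 5.25% → €4.02
Total tax = €20.86 + €0.97 + €2.38 + €9.24 + €3.20 + €4.26 + €0.67 + €1.42 + €2.03 + €4.02 = €49.05

€49.05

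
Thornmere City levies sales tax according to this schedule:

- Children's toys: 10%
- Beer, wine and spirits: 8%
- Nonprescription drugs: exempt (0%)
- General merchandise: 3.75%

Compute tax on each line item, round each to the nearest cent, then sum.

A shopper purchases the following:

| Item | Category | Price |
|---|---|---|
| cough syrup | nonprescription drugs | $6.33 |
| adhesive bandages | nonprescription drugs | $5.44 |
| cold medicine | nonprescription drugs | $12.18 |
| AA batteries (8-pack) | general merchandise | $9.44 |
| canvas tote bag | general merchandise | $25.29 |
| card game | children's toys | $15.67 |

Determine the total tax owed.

Cough syrup $6.33: nonprescription drugs → 0% → $0.00
Adhesive bandages $5.44: nonprescription drugs → 0% → $0.00
Cold medicine $12.18: nonprescription drugs → 0% → $0.00
AA batteries (8-pack) $9.44: general merchandise → 3.75% → $0.35
Canvas tote bag $25.29: general merchandise → 3.75% → $0.95
Card game $15.67: children's toys → 10% → $1.57
Total tax = $0.35 + $0.95 + $1.57 = $2.87

$2.87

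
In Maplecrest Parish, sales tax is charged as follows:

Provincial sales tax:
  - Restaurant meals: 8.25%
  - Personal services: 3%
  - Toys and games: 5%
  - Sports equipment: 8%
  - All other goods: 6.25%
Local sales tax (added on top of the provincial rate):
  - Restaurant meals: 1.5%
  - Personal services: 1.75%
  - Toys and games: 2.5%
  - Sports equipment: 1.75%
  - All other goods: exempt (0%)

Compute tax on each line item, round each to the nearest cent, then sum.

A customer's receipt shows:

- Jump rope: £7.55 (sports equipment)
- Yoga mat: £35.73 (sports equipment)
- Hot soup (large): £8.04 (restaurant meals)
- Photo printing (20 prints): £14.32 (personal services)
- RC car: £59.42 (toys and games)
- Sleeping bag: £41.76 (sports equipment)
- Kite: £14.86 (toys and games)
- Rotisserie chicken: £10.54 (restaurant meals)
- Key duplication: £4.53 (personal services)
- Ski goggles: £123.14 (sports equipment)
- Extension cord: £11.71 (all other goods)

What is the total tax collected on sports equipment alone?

Jump rope £7.55: sports equipment → 8% + 1.75% local = 9.75% → £0.74
Yoga mat £35.73: sports equipment → 8% + 1.75% local = 9.75% → £3.48
Sleeping bag £41.76: sports equipment → 8% + 1.75% local = 9.75% → £4.07
Ski goggles £123.14: sports equipment → 8% + 1.75% local = 9.75% → £12.01
Tax on sports equipment = £0.74 + £3.48 + £4.07 + £12.01 = £20.30

£20.30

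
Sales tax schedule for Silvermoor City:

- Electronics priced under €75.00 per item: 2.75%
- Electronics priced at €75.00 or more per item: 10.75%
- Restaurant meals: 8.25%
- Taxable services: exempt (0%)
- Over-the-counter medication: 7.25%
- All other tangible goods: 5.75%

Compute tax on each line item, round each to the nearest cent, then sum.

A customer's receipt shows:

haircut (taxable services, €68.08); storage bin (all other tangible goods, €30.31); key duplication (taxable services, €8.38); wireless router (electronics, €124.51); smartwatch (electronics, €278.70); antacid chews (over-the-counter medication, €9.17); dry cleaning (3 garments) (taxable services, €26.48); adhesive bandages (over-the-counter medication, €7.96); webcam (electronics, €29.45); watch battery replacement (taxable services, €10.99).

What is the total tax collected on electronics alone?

Wireless router €124.51: electronics, €75.00 or more → 10.75% → €13.38
Smartwatch €278.70: electronics, €75.00 or more → 10.75% → €29.96
Webcam €29.45: electronics, under €75.00 → 2.75% → €0.81
Tax on electronics = €13.38 + €29.96 + €0.81 = €44.15

€44.15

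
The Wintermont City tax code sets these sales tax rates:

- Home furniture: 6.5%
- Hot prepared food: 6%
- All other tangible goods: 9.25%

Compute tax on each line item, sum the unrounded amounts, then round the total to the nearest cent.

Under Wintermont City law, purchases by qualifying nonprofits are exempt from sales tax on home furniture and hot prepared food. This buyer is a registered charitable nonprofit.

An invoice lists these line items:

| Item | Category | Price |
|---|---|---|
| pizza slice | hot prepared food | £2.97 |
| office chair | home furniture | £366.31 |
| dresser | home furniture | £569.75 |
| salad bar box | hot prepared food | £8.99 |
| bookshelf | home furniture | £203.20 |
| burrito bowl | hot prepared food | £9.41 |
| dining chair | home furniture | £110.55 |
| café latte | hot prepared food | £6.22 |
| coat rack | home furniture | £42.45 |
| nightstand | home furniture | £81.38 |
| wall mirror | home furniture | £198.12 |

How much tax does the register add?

Pizza slice £2.97: hot prepared food, buyer-exempt → 0% → £0.00
Office chair £366.31: home furniture, buyer-exempt → 0% → £0.00
Dresser £569.75: home furniture, buyer-exempt → 0% → £0.00
Salad bar box £8.99: hot prepared food, buyer-exempt → 0% → £0.00
Bookshelf £203.20: home furniture, buyer-exempt → 0% → £0.00
Burrito bowl £9.41: hot prepared food, buyer-exempt → 0% → £0.00
Dining chair £110.55: home furniture, buyer-exempt → 0% → £0.00
Café latte £6.22: hot prepared food, buyer-exempt → 0% → £0.00
Coat rack £42.45: home furniture, buyer-exempt → 0% → £0.00
Nightstand £81.38: home furniture, buyer-exempt → 0% → £0.00
Wall mirror £198.12: home furniture, buyer-exempt → 0% → £0.00
Unrounded tax sum = £0.00 → £0.00

£0.00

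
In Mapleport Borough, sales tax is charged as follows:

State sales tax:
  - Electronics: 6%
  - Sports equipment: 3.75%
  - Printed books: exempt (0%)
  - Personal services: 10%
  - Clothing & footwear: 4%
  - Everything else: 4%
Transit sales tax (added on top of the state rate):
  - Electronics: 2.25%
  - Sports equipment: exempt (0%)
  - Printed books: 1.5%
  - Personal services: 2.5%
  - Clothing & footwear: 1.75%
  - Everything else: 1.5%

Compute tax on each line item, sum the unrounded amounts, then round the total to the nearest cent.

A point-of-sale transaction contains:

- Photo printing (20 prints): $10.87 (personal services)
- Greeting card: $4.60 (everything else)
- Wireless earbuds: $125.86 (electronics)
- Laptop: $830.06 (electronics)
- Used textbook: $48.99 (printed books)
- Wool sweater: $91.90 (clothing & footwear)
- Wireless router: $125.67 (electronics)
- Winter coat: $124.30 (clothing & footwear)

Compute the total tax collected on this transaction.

$104.01

Photo printing (20 prints) $10.87: personal services → 10% + 2.5% transit = 12.5% → $1.35875
Greeting card $4.60: everything else → 4% + 1.5% transit = 5.5% → $0.253
Wireless earbuds $125.86: electronics → 6% + 2.25% transit = 8.25% → $10.38345
Laptop $830.06: electronics → 6% + 2.25% transit = 8.25% → $68.47995
Used textbook $48.99: printed books → 0% + 1.5% transit = 1.5% → $0.73485
Wool sweater $91.90: clothing & footwear → 4% + 1.75% transit = 5.75% → $5.28425
Wireless router $125.67: electronics → 6% + 2.25% transit = 8.25% → $10.367775
Winter coat $124.30: clothing & footwear → 4% + 1.75% transit = 5.75% → $7.14725
Unrounded tax sum = $104.009275 → $104.01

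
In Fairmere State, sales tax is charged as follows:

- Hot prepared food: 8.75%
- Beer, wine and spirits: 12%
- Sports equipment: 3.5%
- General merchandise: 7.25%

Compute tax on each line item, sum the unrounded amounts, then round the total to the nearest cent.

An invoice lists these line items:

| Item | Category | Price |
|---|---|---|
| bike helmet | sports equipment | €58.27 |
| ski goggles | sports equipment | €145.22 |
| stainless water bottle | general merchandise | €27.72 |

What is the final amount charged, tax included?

€240.34

Bike helmet €58.27: sports equipment → 3.5% → €2.03945
Ski goggles €145.22: sports equipment → 3.5% → €5.0827
Stainless water bottle €27.72: general merchandise → 7.25% → €2.0097
Subtotal = €231.21; unrounded tax = €9.13185 → €9.13; total due = €240.34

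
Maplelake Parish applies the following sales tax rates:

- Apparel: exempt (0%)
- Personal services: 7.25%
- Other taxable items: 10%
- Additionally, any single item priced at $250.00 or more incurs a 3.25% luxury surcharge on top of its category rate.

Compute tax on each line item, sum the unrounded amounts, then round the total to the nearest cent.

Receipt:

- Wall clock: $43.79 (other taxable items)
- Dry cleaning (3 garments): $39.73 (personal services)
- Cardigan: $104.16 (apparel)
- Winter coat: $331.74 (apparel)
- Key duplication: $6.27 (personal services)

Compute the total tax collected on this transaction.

Wall clock $43.79: other taxable items → 10% → $4.379
Dry cleaning (3 garments) $39.73: personal services → 7.25% → $2.880425
Cardigan $104.16: apparel → 0% → $0.00
Winter coat $331.74: apparel → 0% + 3.25% surcharge = 3.25% → $10.78155
Key duplication $6.27: personal services → 7.25% → $0.454575
Unrounded tax sum = $18.49555 → $18.50

$18.50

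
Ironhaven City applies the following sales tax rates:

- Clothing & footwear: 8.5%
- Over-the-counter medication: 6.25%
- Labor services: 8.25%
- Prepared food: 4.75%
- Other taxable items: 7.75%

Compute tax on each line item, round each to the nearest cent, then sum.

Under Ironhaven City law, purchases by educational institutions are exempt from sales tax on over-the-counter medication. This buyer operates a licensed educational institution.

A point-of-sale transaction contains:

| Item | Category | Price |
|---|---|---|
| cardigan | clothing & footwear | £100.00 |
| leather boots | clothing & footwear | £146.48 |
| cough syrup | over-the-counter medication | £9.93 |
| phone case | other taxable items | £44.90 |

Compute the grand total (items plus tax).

Cardigan £100.00: clothing & footwear → 8.5% → £8.50
Leather boots £146.48: clothing & footwear → 8.5% → £12.45
Cough syrup £9.93: over-the-counter medication, buyer-exempt → 0% → £0.00
Phone case £44.90: other taxable items → 7.75% → £3.48
Subtotal = £301.31; tax = £24.43; total due = £325.74

£325.74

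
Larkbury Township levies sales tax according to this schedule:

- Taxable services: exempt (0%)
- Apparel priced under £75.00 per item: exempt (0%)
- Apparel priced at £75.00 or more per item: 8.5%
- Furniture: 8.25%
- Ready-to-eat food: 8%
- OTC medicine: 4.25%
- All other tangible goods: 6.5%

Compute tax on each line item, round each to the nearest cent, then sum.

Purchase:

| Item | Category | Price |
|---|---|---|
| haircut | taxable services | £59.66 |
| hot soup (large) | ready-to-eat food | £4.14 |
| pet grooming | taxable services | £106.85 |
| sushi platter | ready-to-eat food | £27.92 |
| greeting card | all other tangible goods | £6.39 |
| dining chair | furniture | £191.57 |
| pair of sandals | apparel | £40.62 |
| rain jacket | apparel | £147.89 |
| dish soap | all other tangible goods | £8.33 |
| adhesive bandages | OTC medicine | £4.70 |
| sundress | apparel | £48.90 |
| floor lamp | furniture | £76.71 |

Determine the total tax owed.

Haircut £59.66: taxable services → 0% → £0.00
Hot soup (large) £4.14: ready-to-eat food → 8% → £0.33
Pet grooming £106.85: taxable services → 0% → £0.00
Sushi platter £27.92: ready-to-eat food → 8% → £2.23
Greeting card £6.39: all other tangible goods → 6.5% → £0.42
Dining chair £191.57: furniture → 8.25% → £15.80
Pair of sandals £40.62: apparel, under £75.00 → 0% → £0.00
Rain jacket £147.89: apparel, £75.00 or more → 8.5% → £12.57
Dish soap £8.33: all other tangible goods → 6.5% → £0.54
Adhesive bandages £4.70: OTC medicine → 4.25% → £0.20
Sundress £48.90: apparel, under £75.00 → 0% → £0.00
Floor lamp £76.71: furniture → 8.25% → £6.33
Total tax = £0.33 + £2.23 + £0.42 + £15.80 + £12.57 + £0.54 + £0.20 + £6.33 = £38.42

£38.42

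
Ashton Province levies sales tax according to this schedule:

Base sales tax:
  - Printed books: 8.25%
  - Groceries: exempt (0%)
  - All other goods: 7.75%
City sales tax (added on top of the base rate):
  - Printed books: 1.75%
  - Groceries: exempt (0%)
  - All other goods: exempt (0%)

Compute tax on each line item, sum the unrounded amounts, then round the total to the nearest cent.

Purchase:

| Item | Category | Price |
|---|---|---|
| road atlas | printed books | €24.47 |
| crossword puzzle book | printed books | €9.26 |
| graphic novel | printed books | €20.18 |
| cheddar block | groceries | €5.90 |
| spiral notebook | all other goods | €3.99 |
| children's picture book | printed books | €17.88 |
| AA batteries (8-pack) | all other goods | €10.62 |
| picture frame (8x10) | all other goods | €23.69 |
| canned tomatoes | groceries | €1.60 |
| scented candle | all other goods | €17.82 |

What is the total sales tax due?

Road atlas €24.47: printed books → 8.25% + 1.75% city = 10% → €2.447
Crossword puzzle book €9.26: printed books → 8.25% + 1.75% city = 10% → €0.926
Graphic novel €20.18: printed books → 8.25% + 1.75% city = 10% → €2.018
Cheddar block €5.90: groceries → 0% + 0% city = 0% → €0.00
Spiral notebook €3.99: all other goods → 7.75% + 0% city = 7.75% → €0.309225
Children's picture book €17.88: printed books → 8.25% + 1.75% city = 10% → €1.788
AA batteries (8-pack) €10.62: all other goods → 7.75% + 0% city = 7.75% → €0.82305
Picture frame (8x10) €23.69: all other goods → 7.75% + 0% city = 7.75% → €1.835975
Canned tomatoes €1.60: groceries → 0% + 0% city = 0% → €0.00
Scented candle €17.82: all other goods → 7.75% + 0% city = 7.75% → €1.38105
Unrounded tax sum = €11.5283 → €11.53

€11.53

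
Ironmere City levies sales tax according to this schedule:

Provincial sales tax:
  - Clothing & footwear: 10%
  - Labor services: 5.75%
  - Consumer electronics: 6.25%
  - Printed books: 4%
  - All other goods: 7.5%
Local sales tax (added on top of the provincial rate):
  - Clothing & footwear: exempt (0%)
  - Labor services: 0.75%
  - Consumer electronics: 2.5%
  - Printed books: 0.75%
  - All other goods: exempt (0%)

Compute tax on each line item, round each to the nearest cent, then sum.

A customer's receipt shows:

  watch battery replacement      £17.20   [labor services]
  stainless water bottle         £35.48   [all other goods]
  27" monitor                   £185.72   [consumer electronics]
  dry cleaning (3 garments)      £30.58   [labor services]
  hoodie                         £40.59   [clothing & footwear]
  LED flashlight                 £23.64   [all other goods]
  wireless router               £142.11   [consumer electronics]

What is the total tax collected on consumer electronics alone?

27" monitor £185.72: consumer electronics → 6.25% + 2.5% local = 8.75% → £16.25
Wireless router £142.11: consumer electronics → 6.25% + 2.5% local = 8.75% → £12.43
Tax on consumer electronics = £16.25 + £12.43 = £28.68

£28.68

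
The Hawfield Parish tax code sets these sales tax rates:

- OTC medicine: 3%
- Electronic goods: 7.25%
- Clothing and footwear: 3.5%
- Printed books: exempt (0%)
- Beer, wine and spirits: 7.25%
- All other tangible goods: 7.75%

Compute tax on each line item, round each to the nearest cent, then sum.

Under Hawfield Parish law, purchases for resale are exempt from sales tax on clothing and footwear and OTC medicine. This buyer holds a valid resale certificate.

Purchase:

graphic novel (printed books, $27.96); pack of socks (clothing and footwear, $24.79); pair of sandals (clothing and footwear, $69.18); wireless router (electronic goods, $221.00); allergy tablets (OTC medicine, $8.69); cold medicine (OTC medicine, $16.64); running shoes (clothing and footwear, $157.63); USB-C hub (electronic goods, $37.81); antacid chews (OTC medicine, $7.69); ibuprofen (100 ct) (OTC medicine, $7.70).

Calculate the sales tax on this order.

$18.76

Graphic novel $27.96: printed books → 0% → $0.00
Pack of socks $24.79: clothing and footwear, buyer-exempt → 0% → $0.00
Pair of sandals $69.18: clothing and footwear, buyer-exempt → 0% → $0.00
Wireless router $221.00: electronic goods → 7.25% → $16.02
Allergy tablets $8.69: OTC medicine, buyer-exempt → 0% → $0.00
Cold medicine $16.64: OTC medicine, buyer-exempt → 0% → $0.00
Running shoes $157.63: clothing and footwear, buyer-exempt → 0% → $0.00
USB-C hub $37.81: electronic goods → 7.25% → $2.74
Antacid chews $7.69: OTC medicine, buyer-exempt → 0% → $0.00
Ibuprofen (100 ct) $7.70: OTC medicine, buyer-exempt → 0% → $0.00
Total tax = $16.02 + $2.74 = $18.76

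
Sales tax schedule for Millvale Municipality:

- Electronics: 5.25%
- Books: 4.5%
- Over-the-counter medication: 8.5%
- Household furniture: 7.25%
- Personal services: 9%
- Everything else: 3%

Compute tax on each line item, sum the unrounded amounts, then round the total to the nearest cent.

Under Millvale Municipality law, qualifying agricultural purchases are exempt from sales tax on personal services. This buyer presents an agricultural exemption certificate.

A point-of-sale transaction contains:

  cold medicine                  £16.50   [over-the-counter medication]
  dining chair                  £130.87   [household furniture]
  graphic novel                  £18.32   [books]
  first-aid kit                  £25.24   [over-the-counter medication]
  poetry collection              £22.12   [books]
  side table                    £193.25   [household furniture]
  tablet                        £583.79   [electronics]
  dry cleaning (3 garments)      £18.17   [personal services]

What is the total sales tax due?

£59.52

Cold medicine £16.50: over-the-counter medication → 8.5% → £1.4025
Dining chair £130.87: household furniture → 7.25% → £9.488075
Graphic novel £18.32: books → 4.5% → £0.8244
First-aid kit £25.24: over-the-counter medication → 8.5% → £2.1454
Poetry collection £22.12: books → 4.5% → £0.9954
Side table £193.25: household furniture → 7.25% → £14.010625
Tablet £583.79: electronics → 5.25% → £30.648975
Dry cleaning (3 garments) £18.17: personal services, buyer-exempt → 0% → £0.00
Unrounded tax sum = £59.515375 → £59.52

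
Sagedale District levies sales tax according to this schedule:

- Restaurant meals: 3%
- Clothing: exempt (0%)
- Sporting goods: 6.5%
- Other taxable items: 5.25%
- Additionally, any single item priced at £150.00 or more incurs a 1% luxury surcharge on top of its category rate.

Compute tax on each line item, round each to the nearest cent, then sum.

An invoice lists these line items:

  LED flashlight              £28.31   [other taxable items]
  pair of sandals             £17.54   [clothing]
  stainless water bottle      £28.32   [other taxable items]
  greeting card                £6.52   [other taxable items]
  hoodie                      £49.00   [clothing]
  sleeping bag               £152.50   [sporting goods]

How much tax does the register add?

LED flashlight £28.31: other taxable items → 5.25% → £1.49
Pair of sandals £17.54: clothing → 0% → £0.00
Stainless water bottle £28.32: other taxable items → 5.25% → £1.49
Greeting card £6.52: other taxable items → 5.25% → £0.34
Hoodie £49.00: clothing → 0% → £0.00
Sleeping bag £152.50: sporting goods → 6.5% + 1% surcharge = 7.5% → £11.44
Total tax = £1.49 + £1.49 + £0.34 + £11.44 = £14.76

£14.76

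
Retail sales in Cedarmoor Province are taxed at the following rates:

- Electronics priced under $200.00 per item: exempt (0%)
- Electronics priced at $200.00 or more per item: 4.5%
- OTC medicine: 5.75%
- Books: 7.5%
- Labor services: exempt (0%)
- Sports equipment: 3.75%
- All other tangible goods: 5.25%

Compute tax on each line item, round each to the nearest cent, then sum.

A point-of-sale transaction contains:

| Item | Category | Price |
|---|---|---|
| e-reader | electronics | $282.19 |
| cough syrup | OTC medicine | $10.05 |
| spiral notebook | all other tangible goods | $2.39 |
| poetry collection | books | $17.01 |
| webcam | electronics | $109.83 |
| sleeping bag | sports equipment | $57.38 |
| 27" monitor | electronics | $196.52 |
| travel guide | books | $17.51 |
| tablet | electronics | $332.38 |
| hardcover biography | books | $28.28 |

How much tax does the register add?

E-reader $282.19: electronics, $200.00 or more → 4.5% → $12.70
Cough syrup $10.05: OTC medicine → 5.75% → $0.58
Spiral notebook $2.39: all other tangible goods → 5.25% → $0.13
Poetry collection $17.01: books → 7.5% → $1.28
Webcam $109.83: electronics, under $200.00 → 0% → $0.00
Sleeping bag $57.38: sports equipment → 3.75% → $2.15
27" monitor $196.52: electronics, under $200.00 → 0% → $0.00
Travel guide $17.51: books → 7.5% → $1.31
Tablet $332.38: electronics, $200.00 or more → 4.5% → $14.96
Hardcover biography $28.28: books → 7.5% → $2.12
Total tax = $12.70 + $0.58 + $0.13 + $1.28 + $2.15 + $1.31 + $14.96 + $2.12 = $35.23

$35.23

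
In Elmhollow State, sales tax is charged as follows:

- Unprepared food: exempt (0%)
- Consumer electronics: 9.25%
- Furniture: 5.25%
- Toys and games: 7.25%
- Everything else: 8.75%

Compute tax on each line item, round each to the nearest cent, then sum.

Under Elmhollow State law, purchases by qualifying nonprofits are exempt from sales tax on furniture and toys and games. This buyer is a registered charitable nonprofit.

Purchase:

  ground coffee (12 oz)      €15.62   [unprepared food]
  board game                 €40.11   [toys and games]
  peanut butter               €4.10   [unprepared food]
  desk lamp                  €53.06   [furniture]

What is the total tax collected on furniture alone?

Desk lamp €53.06: furniture, buyer-exempt → 0% → €0.00
Tax on furniture = €0.00

€0.00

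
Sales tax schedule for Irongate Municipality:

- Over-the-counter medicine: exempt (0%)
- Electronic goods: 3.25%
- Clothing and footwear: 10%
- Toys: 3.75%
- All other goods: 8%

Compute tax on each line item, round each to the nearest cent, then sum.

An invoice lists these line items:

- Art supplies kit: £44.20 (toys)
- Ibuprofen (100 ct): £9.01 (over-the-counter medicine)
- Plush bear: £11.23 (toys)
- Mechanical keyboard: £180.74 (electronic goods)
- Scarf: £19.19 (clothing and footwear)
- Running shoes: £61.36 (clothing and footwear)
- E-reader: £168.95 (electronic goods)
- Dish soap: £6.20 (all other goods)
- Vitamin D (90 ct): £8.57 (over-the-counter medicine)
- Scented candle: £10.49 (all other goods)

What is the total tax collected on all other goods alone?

Dish soap £6.20: all other goods → 8% → £0.50
Scented candle £10.49: all other goods → 8% → £0.84
Tax on all other goods = £0.50 + £0.84 = £1.34

£1.34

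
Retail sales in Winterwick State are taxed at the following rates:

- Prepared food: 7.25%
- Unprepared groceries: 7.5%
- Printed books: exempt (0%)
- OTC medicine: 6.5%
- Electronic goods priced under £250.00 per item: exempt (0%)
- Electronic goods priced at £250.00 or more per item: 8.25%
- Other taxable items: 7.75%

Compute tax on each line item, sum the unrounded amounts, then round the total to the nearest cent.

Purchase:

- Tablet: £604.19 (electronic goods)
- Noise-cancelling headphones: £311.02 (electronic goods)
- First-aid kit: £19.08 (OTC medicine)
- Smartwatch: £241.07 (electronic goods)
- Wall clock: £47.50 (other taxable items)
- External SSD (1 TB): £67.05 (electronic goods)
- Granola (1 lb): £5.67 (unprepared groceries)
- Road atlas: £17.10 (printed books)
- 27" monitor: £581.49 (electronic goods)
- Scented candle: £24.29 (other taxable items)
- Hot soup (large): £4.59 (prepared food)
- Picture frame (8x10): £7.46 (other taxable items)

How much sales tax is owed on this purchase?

Tablet £604.19: electronic goods, £250.00 or more → 8.25% → £49.845675
Noise-cancelling headphones £311.02: electronic goods, £250.00 or more → 8.25% → £25.65915
First-aid kit £19.08: OTC medicine → 6.5% → £1.2402
Smartwatch £241.07: electronic goods, under £250.00 → 0% → £0.00
Wall clock £47.50: other taxable items → 7.75% → £3.68125
External SSD (1 TB) £67.05: electronic goods, under £250.00 → 0% → £0.00
Granola (1 lb) £5.67: unprepared groceries → 7.5% → £0.42525
Road atlas £17.10: printed books → 0% → £0.00
27" monitor £581.49: electronic goods, £250.00 or more → 8.25% → £47.972925
Scented candle £24.29: other taxable items → 7.75% → £1.882475
Hot soup (large) £4.59: prepared food → 7.25% → £0.332775
Picture frame (8x10) £7.46: other taxable items → 7.75% → £0.57815
Unrounded tax sum = £131.61785 → £131.62

£131.62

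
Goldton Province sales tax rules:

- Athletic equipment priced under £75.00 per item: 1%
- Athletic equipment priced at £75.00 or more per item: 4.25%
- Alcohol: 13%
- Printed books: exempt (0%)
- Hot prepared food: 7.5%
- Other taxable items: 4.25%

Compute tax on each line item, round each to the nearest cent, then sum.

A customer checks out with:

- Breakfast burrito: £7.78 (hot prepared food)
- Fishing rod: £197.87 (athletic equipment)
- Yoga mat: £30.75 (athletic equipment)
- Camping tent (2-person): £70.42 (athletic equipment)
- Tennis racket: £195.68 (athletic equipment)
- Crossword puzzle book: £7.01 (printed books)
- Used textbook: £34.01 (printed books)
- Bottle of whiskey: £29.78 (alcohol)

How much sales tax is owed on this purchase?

Breakfast burrito £7.78: hot prepared food → 7.5% → £0.58
Fishing rod £197.87: athletic equipment, £75.00 or more → 4.25% → £8.41
Yoga mat £30.75: athletic equipment, under £75.00 → 1% → £0.31
Camping tent (2-person) £70.42: athletic equipment, under £75.00 → 1% → £0.70
Tennis racket £195.68: athletic equipment, £75.00 or more → 4.25% → £8.32
Crossword puzzle book £7.01: printed books → 0% → £0.00
Used textbook £34.01: printed books → 0% → £0.00
Bottle of whiskey £29.78: alcohol → 13% → £3.87
Total tax = £0.58 + £8.41 + £0.31 + £0.70 + £8.32 + £3.87 = £22.19

£22.19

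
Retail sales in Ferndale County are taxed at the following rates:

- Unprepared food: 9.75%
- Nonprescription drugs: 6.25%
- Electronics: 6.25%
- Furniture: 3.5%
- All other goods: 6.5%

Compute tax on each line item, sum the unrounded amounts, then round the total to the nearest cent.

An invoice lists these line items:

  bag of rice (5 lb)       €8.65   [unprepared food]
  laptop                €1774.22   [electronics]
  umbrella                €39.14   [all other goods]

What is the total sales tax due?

Bag of rice (5 lb) €8.65: unprepared food → 9.75% → €0.843375
Laptop €1774.22: electronics → 6.25% → €110.88875
Umbrella €39.14: all other goods → 6.5% → €2.5441
Unrounded tax sum = €114.276225 → €114.28

€114.28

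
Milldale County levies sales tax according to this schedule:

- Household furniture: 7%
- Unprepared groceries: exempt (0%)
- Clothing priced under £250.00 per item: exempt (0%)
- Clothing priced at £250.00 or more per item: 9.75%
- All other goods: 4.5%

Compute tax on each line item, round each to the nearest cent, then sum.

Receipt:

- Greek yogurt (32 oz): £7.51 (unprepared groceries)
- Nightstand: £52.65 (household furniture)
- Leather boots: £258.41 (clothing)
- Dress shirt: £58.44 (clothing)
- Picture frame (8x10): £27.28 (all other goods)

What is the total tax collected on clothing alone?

£25.19

Leather boots £258.41: clothing, £250.00 or more → 9.75% → £25.19
Dress shirt £58.44: clothing, under £250.00 → 0% → £0.00
Tax on clothing = £25.19 + £0.00 = £25.19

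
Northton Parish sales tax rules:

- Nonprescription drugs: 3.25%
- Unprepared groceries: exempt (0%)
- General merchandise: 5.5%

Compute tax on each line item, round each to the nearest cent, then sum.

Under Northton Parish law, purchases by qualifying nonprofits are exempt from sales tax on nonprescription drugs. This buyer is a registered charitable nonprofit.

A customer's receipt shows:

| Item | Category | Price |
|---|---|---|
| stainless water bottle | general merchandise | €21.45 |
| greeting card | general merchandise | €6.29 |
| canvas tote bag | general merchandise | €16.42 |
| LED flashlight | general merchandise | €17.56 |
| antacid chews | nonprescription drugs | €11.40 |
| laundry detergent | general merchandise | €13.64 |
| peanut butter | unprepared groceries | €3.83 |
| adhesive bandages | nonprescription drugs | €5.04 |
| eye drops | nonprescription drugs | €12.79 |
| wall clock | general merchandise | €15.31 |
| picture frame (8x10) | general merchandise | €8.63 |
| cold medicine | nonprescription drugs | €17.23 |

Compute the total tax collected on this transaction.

€5.46

Stainless water bottle €21.45: general merchandise → 5.5% → €1.18
Greeting card €6.29: general merchandise → 5.5% → €0.35
Canvas tote bag €16.42: general merchandise → 5.5% → €0.90
LED flashlight €17.56: general merchandise → 5.5% → €0.97
Antacid chews €11.40: nonprescription drugs, buyer-exempt → 0% → €0.00
Laundry detergent €13.64: general merchandise → 5.5% → €0.75
Peanut butter €3.83: unprepared groceries → 0% → €0.00
Adhesive bandages €5.04: nonprescription drugs, buyer-exempt → 0% → €0.00
Eye drops €12.79: nonprescription drugs, buyer-exempt → 0% → €0.00
Wall clock €15.31: general merchandise → 5.5% → €0.84
Picture frame (8x10) €8.63: general merchandise → 5.5% → €0.47
Cold medicine €17.23: nonprescription drugs, buyer-exempt → 0% → €0.00
Total tax = €1.18 + €0.35 + €0.90 + €0.97 + €0.75 + €0.84 + €0.47 = €5.46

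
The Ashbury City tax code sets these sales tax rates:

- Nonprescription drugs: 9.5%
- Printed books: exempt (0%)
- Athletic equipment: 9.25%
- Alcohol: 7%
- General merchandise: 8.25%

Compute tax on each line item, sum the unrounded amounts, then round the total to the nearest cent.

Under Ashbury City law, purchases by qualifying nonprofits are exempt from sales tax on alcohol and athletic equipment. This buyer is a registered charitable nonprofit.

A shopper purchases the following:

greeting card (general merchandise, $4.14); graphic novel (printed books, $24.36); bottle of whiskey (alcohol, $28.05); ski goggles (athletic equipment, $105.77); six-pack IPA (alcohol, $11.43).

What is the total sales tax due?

$0.34

Greeting card $4.14: general merchandise → 8.25% → $0.34155
Graphic novel $24.36: printed books → 0% → $0.00
Bottle of whiskey $28.05: alcohol, buyer-exempt → 0% → $0.00
Ski goggles $105.77: athletic equipment, buyer-exempt → 0% → $0.00
Six-pack IPA $11.43: alcohol, buyer-exempt → 0% → $0.00
Unrounded tax sum = $0.34155 → $0.34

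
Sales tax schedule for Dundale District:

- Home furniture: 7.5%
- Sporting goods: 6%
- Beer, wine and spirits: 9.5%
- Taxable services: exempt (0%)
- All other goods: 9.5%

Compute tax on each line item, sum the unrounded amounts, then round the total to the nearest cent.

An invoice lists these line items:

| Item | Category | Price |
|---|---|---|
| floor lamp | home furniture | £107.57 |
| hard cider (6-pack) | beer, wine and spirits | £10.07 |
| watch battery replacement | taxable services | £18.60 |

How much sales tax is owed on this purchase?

£9.02

Floor lamp £107.57: home furniture → 7.5% → £8.06775
Hard cider (6-pack) £10.07: beer, wine and spirits → 9.5% → £0.95665
Watch battery replacement £18.60: taxable services → 0% → £0.00
Unrounded tax sum = £9.0244 → £9.02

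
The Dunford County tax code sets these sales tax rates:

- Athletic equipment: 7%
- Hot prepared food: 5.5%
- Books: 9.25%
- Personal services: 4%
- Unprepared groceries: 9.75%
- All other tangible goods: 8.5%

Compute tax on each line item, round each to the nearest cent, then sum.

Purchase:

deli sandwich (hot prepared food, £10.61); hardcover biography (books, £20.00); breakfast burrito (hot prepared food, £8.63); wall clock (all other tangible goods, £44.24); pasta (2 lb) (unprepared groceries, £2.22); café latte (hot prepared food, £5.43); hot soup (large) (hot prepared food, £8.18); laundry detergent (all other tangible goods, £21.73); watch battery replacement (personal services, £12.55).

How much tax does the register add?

Deli sandwich £10.61: hot prepared food → 5.5% → £0.58
Hardcover biography £20.00: books → 9.25% → £1.85
Breakfast burrito £8.63: hot prepared food → 5.5% → £0.47
Wall clock £44.24: all other tangible goods → 8.5% → £3.76
Pasta (2 lb) £2.22: unprepared groceries → 9.75% → £0.22
Café latte £5.43: hot prepared food → 5.5% → £0.30
Hot soup (large) £8.18: hot prepared food → 5.5% → £0.45
Laundry detergent £21.73: all other tangible goods → 8.5% → £1.85
Watch battery replacement £12.55: personal services → 4% → £0.50
Total tax = £0.58 + £1.85 + £0.47 + £3.76 + £0.22 + £0.30 + £0.45 + £1.85 + £0.50 = £9.98

£9.98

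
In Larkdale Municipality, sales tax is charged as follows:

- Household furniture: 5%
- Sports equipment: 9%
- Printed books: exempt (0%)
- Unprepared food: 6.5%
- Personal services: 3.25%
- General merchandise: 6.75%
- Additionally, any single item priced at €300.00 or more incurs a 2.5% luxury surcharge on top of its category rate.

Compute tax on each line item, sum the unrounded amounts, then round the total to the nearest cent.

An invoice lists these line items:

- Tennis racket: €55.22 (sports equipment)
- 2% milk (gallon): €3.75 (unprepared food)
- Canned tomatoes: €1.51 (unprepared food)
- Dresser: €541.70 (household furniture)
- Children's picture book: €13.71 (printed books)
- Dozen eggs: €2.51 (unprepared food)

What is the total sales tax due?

€46.10

Tennis racket €55.22: sports equipment → 9% → €4.9698
2% milk (gallon) €3.75: unprepared food → 6.5% → €0.24375
Canned tomatoes €1.51: unprepared food → 6.5% → €0.09815
Dresser €541.70: household furniture → 5% + 2.5% surcharge = 7.5% → €40.6275
Children's picture book €13.71: printed books → 0% → €0.00
Dozen eggs €2.51: unprepared food → 6.5% → €0.16315
Unrounded tax sum = €46.10235 → €46.10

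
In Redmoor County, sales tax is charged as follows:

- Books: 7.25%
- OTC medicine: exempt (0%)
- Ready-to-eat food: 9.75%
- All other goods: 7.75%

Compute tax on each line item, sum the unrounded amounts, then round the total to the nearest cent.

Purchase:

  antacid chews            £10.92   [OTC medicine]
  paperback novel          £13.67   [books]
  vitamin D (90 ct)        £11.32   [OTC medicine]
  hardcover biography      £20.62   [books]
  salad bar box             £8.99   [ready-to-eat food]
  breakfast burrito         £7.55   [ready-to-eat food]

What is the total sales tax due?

Antacid chews £10.92: OTC medicine → 0% → £0.00
Paperback novel £13.67: books → 7.25% → £0.991075
Vitamin D (90 ct) £11.32: OTC medicine → 0% → £0.00
Hardcover biography £20.62: books → 7.25% → £1.49495
Salad bar box £8.99: ready-to-eat food → 9.75% → £0.876525
Breakfast burrito £7.55: ready-to-eat food → 9.75% → £0.736125
Unrounded tax sum = £4.098675 → £4.10

£4.10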